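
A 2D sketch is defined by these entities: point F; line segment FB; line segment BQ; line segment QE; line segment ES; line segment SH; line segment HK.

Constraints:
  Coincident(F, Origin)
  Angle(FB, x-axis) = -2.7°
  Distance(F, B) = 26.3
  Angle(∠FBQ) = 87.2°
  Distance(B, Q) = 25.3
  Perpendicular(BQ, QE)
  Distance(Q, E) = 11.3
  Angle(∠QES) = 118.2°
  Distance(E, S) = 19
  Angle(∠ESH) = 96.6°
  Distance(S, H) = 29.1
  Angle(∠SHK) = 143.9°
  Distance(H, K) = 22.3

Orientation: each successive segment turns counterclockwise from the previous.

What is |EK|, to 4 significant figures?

49.63

∠ESH = 96.6° gives SH at -34.70° from the x-axis; with |SH| = 29.1, H = (29.90, -9.285). ∠SHK = 143.9° gives HK at 1.400° from the x-axis; with |HK| = 22.3, K = (52.20, -8.740). Then |EK| = |K − E| = 49.63.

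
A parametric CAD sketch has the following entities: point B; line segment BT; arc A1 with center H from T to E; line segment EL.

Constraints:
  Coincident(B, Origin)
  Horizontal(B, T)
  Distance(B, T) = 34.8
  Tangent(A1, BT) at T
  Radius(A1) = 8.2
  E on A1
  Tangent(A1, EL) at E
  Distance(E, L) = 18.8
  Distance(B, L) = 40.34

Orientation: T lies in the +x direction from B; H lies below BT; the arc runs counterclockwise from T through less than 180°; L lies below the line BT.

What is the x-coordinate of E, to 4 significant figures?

26.67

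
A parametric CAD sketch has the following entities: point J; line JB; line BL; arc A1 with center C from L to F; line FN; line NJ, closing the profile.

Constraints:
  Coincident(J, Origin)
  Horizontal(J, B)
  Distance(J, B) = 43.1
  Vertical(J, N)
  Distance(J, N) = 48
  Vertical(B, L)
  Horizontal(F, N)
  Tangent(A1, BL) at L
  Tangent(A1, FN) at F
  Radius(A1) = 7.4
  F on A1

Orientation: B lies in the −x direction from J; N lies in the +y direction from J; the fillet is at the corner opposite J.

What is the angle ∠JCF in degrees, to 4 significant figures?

138.7°

J is at the origin; J and B share the same y with |JB| = 43.1 and B on the −x side, so B = (-43.10, 0.000). J and N share the same x with |JN| = 48.0 and N on the +y side, so N = (0.000, 48.00). The virtual corner opposite J is at (-43.10, 48.00). The tangent condition forces CL to be normal to BL and A1 meets FN tangentially, so CF is at right angles to FN, with radius 7.4, so the center C sits 7.4 in from both sides at C = (-35.70, 40.60). That places the tangent points at L = (-43.10, 40.60) on BL and F = (-35.70, 48.00) on FN. Then cos ∠JCF = CJ·CF / (|CJ||CF|), giving 138.7°.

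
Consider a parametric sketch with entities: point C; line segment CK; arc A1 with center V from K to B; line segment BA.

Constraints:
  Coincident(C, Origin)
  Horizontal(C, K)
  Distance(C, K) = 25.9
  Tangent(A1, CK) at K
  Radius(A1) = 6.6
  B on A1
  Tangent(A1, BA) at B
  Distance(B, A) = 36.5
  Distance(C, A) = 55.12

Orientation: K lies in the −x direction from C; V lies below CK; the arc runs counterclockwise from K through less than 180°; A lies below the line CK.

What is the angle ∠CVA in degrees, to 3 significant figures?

119°

Checks: ∠(VK, KC) = 90.00° ✓; |VK| = 6.600 ✓; |VB| = 6.600 ✓; ∠(VB, BA) = 90.00° ✓; |BA| = 36.50 ✓; |CA| = 55.12 ✓.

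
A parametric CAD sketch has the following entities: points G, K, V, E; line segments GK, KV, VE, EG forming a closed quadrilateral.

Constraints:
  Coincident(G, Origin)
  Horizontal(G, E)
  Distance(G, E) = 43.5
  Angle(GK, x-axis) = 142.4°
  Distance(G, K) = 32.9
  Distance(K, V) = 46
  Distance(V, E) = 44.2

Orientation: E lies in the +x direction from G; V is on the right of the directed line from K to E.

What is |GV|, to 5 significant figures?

16.277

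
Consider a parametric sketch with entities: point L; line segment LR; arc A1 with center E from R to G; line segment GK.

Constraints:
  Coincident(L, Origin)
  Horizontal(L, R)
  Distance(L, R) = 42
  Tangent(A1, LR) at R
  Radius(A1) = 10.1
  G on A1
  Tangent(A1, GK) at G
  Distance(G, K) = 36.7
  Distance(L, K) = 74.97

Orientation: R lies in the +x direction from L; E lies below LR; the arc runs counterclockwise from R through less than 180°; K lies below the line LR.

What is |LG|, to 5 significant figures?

39.121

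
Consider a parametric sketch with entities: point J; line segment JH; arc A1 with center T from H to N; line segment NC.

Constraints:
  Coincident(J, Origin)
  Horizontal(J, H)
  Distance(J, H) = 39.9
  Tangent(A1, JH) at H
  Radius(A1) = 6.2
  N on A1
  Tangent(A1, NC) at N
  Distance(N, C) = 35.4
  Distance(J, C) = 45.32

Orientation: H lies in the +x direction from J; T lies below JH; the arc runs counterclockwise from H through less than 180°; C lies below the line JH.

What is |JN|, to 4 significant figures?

34.24

Checks: J = (0.00, 0.00) ✓; |TN| = 6.200 ✓; ∠(TN, NC) = 90.00° ✓; |NC| = 35.40 ✓; |JC| = 45.32 ✓.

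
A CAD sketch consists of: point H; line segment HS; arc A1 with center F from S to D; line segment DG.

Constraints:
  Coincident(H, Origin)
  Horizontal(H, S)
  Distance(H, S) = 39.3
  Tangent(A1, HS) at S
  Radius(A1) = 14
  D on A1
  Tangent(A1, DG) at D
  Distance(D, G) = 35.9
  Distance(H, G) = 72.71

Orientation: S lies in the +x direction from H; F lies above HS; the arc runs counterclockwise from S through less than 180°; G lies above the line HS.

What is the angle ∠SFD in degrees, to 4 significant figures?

91.03°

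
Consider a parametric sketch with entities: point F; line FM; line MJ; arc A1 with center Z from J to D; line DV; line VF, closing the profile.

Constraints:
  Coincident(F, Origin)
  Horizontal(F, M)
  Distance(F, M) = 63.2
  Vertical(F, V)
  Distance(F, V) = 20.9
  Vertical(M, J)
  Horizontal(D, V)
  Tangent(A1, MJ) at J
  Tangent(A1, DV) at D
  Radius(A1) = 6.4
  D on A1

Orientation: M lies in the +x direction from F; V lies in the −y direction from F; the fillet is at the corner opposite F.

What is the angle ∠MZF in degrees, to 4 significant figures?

99.49°

F is at the origin; F and M share the same y with |FM| = 63.2 and M on the +x side, so M = (63.20, 0.000). FV is vertical with |FV| = 20.9 and V on the −y side, so V = (0.000, -20.90). The virtual corner opposite F is at (63.20, -20.90). Tangency of A1 to MJ means the radius ZJ is perpendicular to MJ and the tangent condition forces ZD to be normal to DV, with radius 6.4, so the center Z sits 6.4 in from both sides at Z = (56.80, -14.50). Then cos ∠MZF = ZM·ZF / (|ZM||ZF|), giving 99.49°.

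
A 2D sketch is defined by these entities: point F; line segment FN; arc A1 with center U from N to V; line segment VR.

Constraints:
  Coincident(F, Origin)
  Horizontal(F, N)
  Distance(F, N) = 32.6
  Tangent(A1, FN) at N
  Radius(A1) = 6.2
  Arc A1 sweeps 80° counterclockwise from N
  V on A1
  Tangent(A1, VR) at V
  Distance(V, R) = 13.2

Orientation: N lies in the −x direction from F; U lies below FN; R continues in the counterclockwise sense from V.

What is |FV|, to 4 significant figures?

39.04

F is at the origin; F and N share the same y with |FN| = 32.6 and N on the −x side, so N = (-32.60, 0.000). Tangency of A1 to FN means the radius UN is perpendicular to FN, so U = N + (0, -6.2) = (-32.60, -6.200). On A1, N sits at bearing 90° from U; an 80° counterclockwise sweep puts V at bearing 170°, so V = U + 6.2·(cos 170°, sin 170°) = (-38.71, -5.123). Then |FV| = |V − F| = 39.04.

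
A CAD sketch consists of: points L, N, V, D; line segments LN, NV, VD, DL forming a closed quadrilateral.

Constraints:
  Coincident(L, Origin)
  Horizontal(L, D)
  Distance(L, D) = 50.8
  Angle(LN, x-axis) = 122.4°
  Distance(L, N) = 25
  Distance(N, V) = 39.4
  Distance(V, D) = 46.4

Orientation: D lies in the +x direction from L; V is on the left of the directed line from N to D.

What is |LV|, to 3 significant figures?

43.3

Checks: |NV| = 39.40 ✓; |VD| = 46.40 ✓.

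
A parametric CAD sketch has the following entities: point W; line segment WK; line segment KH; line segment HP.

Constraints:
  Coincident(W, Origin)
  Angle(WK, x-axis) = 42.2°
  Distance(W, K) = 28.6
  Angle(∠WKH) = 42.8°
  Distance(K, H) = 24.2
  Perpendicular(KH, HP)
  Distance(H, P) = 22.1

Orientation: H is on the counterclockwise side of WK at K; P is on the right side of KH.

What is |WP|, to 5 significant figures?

41.656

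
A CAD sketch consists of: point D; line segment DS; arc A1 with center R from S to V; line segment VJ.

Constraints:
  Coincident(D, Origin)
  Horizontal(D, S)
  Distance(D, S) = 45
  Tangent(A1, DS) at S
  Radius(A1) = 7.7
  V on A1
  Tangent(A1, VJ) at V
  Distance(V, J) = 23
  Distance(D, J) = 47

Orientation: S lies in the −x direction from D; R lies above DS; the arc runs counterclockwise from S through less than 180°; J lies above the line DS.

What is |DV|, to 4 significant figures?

38.01

Checks: |RV| = 7.700 ✓; ∠(RV, VJ) = 90.00° ✓; |VJ| = 23.00 ✓; |DJ| = 47.00 ✓.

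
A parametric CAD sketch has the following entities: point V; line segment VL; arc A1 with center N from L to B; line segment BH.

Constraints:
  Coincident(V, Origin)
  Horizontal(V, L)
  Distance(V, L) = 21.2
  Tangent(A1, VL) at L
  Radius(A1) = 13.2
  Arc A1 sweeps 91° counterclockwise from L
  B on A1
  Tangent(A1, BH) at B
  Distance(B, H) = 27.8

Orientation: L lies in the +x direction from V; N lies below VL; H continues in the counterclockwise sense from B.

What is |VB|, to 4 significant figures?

15.63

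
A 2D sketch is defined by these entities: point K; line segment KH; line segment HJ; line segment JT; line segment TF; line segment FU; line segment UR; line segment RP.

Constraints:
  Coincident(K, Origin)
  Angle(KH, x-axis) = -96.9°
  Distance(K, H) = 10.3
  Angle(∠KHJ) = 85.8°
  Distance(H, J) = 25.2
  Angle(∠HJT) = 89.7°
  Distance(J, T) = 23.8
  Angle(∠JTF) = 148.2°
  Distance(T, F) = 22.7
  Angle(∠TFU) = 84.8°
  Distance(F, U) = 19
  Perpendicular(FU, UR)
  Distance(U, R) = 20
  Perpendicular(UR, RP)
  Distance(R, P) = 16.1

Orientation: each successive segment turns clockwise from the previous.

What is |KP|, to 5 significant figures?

26.737

K is at the origin; KH runs at -96.9° with length 10.3, so H = (-1.2374, -10.225). ∠KHJ = 85.8° gives HJ at 168.90° from the x-axis; with |HJ| = 25.2, J = (-25.966, -5.3738). ∠HJT = 89.7° gives JT at 78.600° from the x-axis; with |JT| = 23.8, T = (-21.262, 17.957). ∠JTF = 148.2° gives TF at 46.800° from the x-axis; with |TF| = 22.7, F = (-5.7225, 34.504). ∠TFU = 84.8° gives FU at -48.400° from the x-axis; with |FU| = 19.0, U = (6.8921, 20.296). The perpendicularity gives UR at right angles to FU, so UR runs at -138.40°; with |UR| = 20.0, R = (-8.0639, 7.0175). The perpendicularity gives RP at right angles to UR, so RP runs at 131.60°; with |RP| = 16.1, P = (-18.753, 19.057). Then |KP| = |P − K| = 26.737.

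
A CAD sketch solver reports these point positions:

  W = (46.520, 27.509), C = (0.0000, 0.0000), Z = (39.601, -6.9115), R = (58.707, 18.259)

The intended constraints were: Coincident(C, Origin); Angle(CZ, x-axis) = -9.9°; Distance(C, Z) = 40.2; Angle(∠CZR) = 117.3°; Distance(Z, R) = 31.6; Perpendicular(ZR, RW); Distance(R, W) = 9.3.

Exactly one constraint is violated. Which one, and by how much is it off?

Distance(R, W) = 9.3 — off by 6.00.

C = (0.00, 0.00) ✓; CZ at -9.900° ✓; |CZ| = 40.20 ✓; ∠CZR = 117.3° ✓; |ZR| = 31.60 ✓; ∠(ZR, RW) = 90.00° ✓; |RW| = 15.30 ✗.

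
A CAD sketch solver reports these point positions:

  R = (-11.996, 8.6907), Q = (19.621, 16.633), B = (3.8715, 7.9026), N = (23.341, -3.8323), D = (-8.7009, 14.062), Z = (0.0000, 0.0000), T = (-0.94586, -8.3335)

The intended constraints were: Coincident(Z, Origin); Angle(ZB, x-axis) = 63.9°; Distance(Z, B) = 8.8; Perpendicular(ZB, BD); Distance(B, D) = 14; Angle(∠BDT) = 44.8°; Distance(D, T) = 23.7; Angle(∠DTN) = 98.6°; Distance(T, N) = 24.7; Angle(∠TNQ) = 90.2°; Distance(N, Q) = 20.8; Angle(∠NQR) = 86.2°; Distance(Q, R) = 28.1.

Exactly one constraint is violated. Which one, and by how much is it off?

Distance(Q, R) = 28.1 — off by 4.50.

Z = (0.00, 0.00) ✓; ZB at 63.90° ✓; |ZB| = 8.800 ✓; ∠(ZB, BD) = 90.00° ✓; |BD| = 14.00 ✓; ∠BDT = 44.80° ✓; |DT| = 23.70 ✓; ∠DTN = 98.60° ✓; |TN| = 24.70 ✓; ∠TNQ = 90.20° ✓; |NQ| = 20.80 ✓; ∠NQR = 86.20° ✓; |QR| = 32.60 ✗.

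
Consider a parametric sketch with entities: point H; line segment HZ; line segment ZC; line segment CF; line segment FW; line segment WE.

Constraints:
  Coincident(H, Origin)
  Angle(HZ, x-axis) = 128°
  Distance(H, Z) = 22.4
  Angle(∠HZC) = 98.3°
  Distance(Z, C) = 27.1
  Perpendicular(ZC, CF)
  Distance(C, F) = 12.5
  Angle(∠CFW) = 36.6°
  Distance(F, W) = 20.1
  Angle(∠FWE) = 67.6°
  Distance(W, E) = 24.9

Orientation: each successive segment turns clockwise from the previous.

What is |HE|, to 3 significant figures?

53.1

H is at the origin; HZ runs at 128.0° with length 22.4, so Z = (-13.8, 17.7). ∠HZC = 98.3° gives ZC at 46.3° from the x-axis; with |ZC| = 27.1, C = (4.93, 37.2). ZC ⟂ CF, so CF runs at -43.7°; with |CF| = 12.5, F = (14.0, 28.6). ∠CFW = 36.6° gives FW at 173° from the x-axis; with |FW| = 20.1, W = (-5.98, 31.1). ∠FWE = 67.6° gives WE at 60.5° from the x-axis; with |WE| = 24.9, E = (6.28, 52.8). Then |HE| = |E − H| = 53.1.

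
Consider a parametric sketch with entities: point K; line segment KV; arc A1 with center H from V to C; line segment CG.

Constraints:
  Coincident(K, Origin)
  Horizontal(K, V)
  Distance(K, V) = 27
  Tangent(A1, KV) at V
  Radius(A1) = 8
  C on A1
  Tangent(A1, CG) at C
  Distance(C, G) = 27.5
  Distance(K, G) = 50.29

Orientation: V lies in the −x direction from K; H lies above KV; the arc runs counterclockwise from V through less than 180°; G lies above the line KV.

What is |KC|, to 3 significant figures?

23.9

Checks: K = (0.00, 0.00) ✓; |HC| = 8.000 ✓; ∠(HC, CG) = 90.00° ✓; |CG| = 27.50 ✓; |KG| = 50.29 ✓.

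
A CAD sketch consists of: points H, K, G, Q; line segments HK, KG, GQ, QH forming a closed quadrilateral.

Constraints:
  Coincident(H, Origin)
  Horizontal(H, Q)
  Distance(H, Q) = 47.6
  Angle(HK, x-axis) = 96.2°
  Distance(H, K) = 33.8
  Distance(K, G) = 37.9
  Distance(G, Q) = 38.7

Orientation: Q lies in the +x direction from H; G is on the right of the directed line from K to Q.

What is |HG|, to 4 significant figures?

9.211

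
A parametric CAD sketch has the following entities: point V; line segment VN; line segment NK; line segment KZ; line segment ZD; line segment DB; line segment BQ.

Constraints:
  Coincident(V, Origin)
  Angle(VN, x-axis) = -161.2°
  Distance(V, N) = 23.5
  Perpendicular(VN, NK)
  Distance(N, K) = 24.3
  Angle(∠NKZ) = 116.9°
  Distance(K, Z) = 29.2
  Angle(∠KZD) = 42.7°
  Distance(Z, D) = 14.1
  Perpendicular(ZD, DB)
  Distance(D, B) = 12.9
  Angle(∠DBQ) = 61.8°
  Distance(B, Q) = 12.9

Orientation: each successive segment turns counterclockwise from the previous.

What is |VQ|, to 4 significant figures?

37.63

V is at the origin; VN runs at -161.2° with length 23.5, so N = (-22.25, -7.573). The perpendicularity gives NK at right angles to VN, so NK runs at -71.20°; with |NK| = 24.3, K = (-14.42, -30.58). ∠NKZ = 116.9° gives KZ at -8.100° from the x-axis; with |KZ| = 29.2, Z = (14.49, -34.69). ∠KZD = 42.7° gives ZD at 129.2° from the x-axis; with |ZD| = 14.1, D = (5.582, -23.76). ZD is perpendicular to DB, so DB runs at -140.8°; with |DB| = 12.9, B = (-4.415, -31.92). ∠DBQ = 61.8° gives BQ at -22.60° from the x-axis; with |BQ| = 12.9, Q = (7.495, -36.88). Then |VQ| = |Q − V| = 37.63.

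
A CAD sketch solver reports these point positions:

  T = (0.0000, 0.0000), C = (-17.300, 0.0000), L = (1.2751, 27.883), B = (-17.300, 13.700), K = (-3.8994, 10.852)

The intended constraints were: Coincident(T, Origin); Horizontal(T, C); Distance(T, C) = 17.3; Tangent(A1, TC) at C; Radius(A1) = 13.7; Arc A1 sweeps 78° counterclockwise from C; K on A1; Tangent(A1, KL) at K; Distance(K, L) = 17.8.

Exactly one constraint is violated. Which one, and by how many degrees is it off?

Tangent(A1, KL) at K — off by 4.90°.

T = (0.00, 0.00) ✓; T.y = 0.00, C.y = 0.00 ✓; |TC| = 17.30 ✓; ∠(BC, CT) = 90.00° ✓; |BC| = 13.70 ✓; bearing(B→K) − bearing(B→C) = 78.00° ✓; |BK| = 13.70 ✓; ∠(BK, KL) = 94.90° ✗; |KL| = 17.80 ✓.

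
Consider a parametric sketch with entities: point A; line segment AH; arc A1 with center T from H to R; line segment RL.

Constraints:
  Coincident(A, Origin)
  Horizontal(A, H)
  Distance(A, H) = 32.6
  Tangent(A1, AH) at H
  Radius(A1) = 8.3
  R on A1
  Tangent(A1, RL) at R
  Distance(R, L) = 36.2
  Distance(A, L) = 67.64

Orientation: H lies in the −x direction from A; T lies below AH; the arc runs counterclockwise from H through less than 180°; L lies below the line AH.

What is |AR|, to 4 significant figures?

40.13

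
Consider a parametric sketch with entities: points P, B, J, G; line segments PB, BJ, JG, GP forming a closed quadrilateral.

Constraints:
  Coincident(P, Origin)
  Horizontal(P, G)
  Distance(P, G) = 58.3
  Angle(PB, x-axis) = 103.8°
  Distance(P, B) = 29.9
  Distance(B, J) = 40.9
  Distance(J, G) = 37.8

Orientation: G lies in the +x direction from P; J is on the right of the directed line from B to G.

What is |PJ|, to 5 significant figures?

20.546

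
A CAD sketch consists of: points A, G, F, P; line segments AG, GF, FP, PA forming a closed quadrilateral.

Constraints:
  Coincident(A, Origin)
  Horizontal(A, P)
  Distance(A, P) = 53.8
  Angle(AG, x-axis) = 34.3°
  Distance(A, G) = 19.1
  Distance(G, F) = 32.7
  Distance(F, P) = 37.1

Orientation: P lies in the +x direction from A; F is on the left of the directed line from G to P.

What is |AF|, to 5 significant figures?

51.584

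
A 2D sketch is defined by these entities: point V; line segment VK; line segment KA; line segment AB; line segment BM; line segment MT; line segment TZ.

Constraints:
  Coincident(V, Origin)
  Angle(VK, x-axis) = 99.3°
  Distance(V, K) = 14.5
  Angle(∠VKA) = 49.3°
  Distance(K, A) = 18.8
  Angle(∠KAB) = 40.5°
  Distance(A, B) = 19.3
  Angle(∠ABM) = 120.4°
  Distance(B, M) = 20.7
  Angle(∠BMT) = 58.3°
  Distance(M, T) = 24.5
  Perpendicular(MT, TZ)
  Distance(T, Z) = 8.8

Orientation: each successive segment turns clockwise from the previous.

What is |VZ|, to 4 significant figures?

13.90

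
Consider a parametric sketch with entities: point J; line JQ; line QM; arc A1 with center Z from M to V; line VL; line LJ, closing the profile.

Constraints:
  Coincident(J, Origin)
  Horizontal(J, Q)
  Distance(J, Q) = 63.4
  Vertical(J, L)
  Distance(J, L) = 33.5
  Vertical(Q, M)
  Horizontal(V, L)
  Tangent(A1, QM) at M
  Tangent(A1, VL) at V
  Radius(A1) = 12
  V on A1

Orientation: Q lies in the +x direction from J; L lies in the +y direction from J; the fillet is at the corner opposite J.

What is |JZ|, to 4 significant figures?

55.72

J and L share the same x with |JL| = 33.5 and L on the +y side, so L = (0.000, 33.50). The virtual corner opposite J is at (63.40, 33.50). Tangency of A1 to QM means the radius ZM is perpendicular to QM and A1 meets VL tangentially, so ZV is at right angles to VL, with radius 12.0, so the center Z sits 12.0 in from both sides at Z = (51.40, 21.50). Then |JZ| = |Z − J| = 55.72.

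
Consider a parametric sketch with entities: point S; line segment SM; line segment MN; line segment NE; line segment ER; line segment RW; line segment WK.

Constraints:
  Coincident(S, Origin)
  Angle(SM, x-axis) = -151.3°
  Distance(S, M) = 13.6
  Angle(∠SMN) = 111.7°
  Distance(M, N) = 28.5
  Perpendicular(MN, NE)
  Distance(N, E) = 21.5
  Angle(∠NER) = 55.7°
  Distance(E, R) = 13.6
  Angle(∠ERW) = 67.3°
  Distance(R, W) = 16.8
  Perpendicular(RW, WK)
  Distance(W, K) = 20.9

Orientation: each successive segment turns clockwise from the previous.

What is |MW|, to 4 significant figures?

31.70

∠NER = 55.7° gives ER at -73.90° from the x-axis; with |ER| = 13.6, R = (-16.41, 15.13). ∠ERW = 67.3° gives RW at 173.4° from the x-axis; with |RW| = 16.8, W = (-33.10, 17.07). Then |MW| = |W − M| = 31.70.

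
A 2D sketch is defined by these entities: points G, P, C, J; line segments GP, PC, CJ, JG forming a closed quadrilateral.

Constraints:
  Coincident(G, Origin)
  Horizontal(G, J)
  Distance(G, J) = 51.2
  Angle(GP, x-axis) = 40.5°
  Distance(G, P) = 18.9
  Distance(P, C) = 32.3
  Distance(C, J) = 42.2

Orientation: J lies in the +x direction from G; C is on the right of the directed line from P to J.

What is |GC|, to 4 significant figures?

24.46

Checks: G = (0.00, 0.00) ✓; |PC| = 32.30 ✓; |CJ| = 42.20 ✓.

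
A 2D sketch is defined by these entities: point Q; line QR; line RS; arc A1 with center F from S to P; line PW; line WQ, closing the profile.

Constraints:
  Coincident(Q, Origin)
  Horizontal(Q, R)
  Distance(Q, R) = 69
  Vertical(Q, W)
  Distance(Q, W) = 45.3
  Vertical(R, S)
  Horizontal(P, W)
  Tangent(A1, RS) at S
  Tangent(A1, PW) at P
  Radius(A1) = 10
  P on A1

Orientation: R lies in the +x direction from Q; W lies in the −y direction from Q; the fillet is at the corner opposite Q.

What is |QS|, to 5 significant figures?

77.505

The virtual corner opposite Q is at (69.000, -45.300). Since A1 is tangent to RS there, FS ⟂ RS and since A1 is tangent to PW there, FP ⟂ PW, with radius 10.0, so the center F sits 10.0 in from both sides at F = (59.000, -35.300). That places the tangent points at S = (69.000, -35.300) on RS and P = (59.000, -45.300) on PW. Then |QS| = |S − Q| = 77.505.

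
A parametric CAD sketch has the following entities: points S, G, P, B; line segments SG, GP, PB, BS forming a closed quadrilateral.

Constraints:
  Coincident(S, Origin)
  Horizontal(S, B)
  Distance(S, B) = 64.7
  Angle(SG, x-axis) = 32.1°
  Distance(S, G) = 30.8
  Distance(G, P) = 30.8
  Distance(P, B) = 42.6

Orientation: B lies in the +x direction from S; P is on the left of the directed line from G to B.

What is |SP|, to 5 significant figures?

61.093

S is at the origin; SB is horizontal with |SB| = 64.7 and B in +x, so B = (64.7, 0). SG runs at 32.1° with |SG| = 30.8, so G = (26.091, 16.367). P is determined by |GP| = 30.8 and |PB| = 42.6 together: it lies at the intersection of circle(G, 30.8) and circle(B, 42.6). With |GB| = 41.935, the foot of the radical line on GB is 10.640 from G and the perpendicular offset is √(30.8² − 10.640²) = 28.904. Taking the left-of-GB solution: P = (47.169, 38.825).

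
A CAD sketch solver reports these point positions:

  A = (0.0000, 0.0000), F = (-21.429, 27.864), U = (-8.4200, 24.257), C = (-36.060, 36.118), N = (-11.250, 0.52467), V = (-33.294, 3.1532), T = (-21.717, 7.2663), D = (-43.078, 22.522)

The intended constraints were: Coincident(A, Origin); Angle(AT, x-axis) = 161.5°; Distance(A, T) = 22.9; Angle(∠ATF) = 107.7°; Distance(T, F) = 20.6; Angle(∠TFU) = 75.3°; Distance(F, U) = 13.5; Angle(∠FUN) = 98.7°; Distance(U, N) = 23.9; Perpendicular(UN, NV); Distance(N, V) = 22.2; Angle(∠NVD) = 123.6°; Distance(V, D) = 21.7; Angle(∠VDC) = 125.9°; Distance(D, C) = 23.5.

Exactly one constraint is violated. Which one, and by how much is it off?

Distance(D, C) = 23.5 — off by 8.20.

A = (0.00, 0.00) ✓; AT at 161.5° ✓; |AT| = 22.90 ✓; ∠ATF = 107.7° ✓; |TF| = 20.60 ✓; ∠TFU = 75.30° ✓; |FU| = 13.50 ✓; ∠FUN = 98.70° ✓; |UN| = 23.90 ✓; ∠(UN, NV) = 90.00° ✓; |NV| = 22.20 ✓; ∠NVD = 123.6° ✓; |VD| = 21.70 ✓; ∠VDC = 125.9° ✓; |DC| = 15.30 ✗.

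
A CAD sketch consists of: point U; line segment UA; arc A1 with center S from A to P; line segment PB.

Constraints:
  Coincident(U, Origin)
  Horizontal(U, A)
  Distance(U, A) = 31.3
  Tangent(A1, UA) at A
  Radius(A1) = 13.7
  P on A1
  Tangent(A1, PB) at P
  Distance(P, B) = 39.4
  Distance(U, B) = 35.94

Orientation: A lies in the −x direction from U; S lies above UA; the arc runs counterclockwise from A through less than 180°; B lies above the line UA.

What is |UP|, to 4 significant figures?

21.27

Checks: |SP| = 13.70 ✓; ∠(SP, PB) = 90.00° ✓; |PB| = 39.40 ✓; |UB| = 35.94 ✓.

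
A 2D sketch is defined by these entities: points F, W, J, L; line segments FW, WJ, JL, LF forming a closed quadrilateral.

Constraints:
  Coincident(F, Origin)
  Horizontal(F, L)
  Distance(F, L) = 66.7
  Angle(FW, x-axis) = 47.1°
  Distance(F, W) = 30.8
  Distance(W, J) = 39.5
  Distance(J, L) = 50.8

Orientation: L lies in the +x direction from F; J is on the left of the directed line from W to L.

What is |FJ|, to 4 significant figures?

70.19

Checks: |WJ| = 39.50 ✓; |JL| = 50.80 ✓.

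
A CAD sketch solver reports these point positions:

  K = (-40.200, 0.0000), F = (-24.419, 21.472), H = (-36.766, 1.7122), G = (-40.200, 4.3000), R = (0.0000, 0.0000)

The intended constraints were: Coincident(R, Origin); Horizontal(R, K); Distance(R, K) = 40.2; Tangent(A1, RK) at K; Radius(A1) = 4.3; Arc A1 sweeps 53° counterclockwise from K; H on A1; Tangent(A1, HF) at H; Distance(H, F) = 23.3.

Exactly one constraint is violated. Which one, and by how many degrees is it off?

Tangent(A1, HF) at H — off by 5.00°.

R = (0.00, 0.00) ✓; R.y = 0.00, K.y = 0.00 ✓; |RK| = 40.20 ✓; ∠(GK, KR) = 90.00° ✓; |GK| = 4.300 ✓; bearing(G→H) − bearing(G→K) = 53.00° ✓; |GH| = 4.300 ✓; ∠(GH, HF) = 85.00° ✗; |HF| = 23.30 ✓.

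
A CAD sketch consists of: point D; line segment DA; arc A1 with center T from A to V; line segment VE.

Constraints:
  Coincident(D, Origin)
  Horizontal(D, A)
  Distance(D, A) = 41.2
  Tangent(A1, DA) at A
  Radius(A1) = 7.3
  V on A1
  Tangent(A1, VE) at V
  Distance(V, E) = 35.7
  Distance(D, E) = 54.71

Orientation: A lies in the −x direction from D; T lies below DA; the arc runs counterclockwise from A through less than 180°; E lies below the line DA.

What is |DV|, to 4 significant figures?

48.98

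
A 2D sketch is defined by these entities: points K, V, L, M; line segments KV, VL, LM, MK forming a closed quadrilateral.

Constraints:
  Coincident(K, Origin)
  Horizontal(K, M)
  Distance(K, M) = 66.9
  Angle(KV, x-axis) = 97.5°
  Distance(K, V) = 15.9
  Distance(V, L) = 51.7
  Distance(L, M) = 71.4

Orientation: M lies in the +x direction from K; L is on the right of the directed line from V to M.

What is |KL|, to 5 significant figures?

35.800

Checks: |VL| = 51.70 ✓; |LM| = 71.40 ✓.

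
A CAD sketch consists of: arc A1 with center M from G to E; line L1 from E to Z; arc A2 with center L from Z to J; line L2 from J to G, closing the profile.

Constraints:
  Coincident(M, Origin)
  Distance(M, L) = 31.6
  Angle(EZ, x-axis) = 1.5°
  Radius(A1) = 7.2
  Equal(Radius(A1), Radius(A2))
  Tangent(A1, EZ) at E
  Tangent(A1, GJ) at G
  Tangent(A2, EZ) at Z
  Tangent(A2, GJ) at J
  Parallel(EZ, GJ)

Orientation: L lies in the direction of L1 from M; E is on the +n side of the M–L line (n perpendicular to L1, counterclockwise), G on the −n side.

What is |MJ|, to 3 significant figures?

32.4

Tangency of A1 to both parallel lines with radius 7.2 puts E and G at M ± 7.2·n: E = (-0.188, 7.20), G = (0.188, -7.20). Equal radii place Z and J the same way about L: Z = L + 7.2·n = (31.4, 8.02), J = L − 7.2·n = (31.8, -6.37). Then |MJ| = |J − M| = 32.4.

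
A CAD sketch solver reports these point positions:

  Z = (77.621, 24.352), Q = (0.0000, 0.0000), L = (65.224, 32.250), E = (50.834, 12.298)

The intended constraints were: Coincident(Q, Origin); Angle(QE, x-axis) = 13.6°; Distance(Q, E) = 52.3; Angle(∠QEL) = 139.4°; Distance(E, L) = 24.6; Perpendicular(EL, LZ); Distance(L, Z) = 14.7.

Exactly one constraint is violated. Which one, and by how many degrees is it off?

Perpendicular(EL, LZ) — off by 3.30°.

Q = (0.00, 0.00) ✓; QE at 13.60° ✓; |QE| = 52.30 ✓; ∠QEL = 139.4° ✓; |EL| = 24.60 ✓; ∠(EL, LZ) = 86.70° ✗; |LZ| = 14.70 ✓.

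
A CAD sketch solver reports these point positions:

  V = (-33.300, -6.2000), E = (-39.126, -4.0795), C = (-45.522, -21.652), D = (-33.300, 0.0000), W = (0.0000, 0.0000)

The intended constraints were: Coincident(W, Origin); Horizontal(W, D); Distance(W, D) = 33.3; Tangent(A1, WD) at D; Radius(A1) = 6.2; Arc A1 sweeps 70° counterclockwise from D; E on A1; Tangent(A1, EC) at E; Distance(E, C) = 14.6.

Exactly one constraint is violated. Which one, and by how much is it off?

Distance(E, C) = 14.6 — off by 4.10.

W = (0.00, 0.00) ✓; W.y = 0.00, D.y = 0.00 ✓; |WD| = 33.30 ✓; ∠(VD, DW) = 90.00° ✓; |VD| = 6.200 ✓; bearing(V→E) − bearing(V→D) = 70.00° ✓; |VE| = 6.200 ✓; ∠(VE, EC) = 90.00° ✓; |EC| = 18.70 ✗.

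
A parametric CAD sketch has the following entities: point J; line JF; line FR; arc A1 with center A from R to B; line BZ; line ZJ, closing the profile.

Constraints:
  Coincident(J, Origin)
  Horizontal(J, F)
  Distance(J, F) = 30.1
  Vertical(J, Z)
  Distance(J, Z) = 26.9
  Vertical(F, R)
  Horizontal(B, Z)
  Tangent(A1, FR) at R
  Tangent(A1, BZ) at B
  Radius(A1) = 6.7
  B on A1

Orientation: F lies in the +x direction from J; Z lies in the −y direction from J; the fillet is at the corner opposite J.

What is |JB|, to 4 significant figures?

35.65

J is at the origin; JF is horizontal with |JF| = 30.1 and F on the +x side, so F = (30.10, 0.000). J and Z share the same x with |JZ| = 26.9 and Z on the −y side, so Z = (0.000, -26.90). The virtual corner opposite J is at (30.10, -26.90). Since A1 is tangent to FR there, AR ⟂ FR and A1 meets BZ tangentially, so AB is at right angles to BZ, with radius 6.7, so the center A sits 6.7 in from both sides at A = (23.40, -20.20). That places the tangent points at R = (30.10, -20.20) on FR and B = (23.40, -26.90) on BZ. Then |JB| = |B − J| = 35.65.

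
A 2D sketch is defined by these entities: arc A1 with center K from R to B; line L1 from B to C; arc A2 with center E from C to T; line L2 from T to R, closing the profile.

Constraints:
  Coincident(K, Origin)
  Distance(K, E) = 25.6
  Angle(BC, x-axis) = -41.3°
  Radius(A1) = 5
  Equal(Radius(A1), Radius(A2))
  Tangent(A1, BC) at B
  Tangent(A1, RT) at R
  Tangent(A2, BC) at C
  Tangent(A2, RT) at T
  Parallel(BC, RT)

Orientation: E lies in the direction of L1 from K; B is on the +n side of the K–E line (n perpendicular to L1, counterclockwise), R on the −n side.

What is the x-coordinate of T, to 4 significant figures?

15.93

Tangency of A1 to both parallel lines with radius 5.0 puts B and R at K ± 5.0·n: B = (3.300, 3.756), R = (-3.300, -3.756). Equal radii place C and T the same way about E: C = E + 5.0·n = (22.53, -13.14), T = E − 5.0·n = (15.93, -20.65). So T.x = 15.93.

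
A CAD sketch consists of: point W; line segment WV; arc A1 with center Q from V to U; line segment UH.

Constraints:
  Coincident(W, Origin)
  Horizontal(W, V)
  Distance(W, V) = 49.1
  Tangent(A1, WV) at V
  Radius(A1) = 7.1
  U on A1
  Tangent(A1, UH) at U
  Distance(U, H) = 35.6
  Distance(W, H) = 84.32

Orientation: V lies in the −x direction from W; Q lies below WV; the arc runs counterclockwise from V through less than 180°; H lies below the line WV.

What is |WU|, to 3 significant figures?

53.9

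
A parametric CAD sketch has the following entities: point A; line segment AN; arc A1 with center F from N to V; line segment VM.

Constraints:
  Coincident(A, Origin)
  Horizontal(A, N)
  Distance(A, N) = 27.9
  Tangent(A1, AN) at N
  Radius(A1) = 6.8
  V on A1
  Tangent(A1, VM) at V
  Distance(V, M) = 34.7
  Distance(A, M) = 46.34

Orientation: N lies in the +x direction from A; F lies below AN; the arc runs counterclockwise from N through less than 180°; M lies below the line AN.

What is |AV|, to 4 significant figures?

22.15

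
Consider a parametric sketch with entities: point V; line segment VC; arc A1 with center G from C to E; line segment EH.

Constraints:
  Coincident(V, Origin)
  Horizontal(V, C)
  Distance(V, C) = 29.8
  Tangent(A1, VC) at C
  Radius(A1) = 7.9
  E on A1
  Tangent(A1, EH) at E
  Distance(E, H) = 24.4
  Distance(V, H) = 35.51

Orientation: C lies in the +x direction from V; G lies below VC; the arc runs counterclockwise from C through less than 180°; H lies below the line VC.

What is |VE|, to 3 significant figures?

23.0

V is at the origin; V and C share the same y with |VC| = 29.8 and C on the +x side, so C = (29.8, 0.00). The tangent condition forces GC to be normal to VC, so G = C + (0, -7.9) = (29.8, -7.90). Since GE ⟂ EH (tangency), |GH| = √(7.9² + 24.4²) = 25.6 regardless of where E sits on A1. So H lies on both circle(V, 35.51) and circle(G, 25.6); the below-VC intersection is H = (17.9, -30.6). E is the foot of the tangent from H: E = (22.0, -6.58).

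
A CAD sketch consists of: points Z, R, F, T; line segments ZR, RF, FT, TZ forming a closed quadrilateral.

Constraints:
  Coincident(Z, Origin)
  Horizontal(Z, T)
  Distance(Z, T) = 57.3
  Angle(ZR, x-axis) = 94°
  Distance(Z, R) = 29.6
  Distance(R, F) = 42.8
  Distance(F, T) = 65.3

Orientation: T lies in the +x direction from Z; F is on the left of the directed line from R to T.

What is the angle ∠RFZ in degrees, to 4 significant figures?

20.41°

Checks: |RF| = 42.80 ✓; |FT| = 65.30 ✓.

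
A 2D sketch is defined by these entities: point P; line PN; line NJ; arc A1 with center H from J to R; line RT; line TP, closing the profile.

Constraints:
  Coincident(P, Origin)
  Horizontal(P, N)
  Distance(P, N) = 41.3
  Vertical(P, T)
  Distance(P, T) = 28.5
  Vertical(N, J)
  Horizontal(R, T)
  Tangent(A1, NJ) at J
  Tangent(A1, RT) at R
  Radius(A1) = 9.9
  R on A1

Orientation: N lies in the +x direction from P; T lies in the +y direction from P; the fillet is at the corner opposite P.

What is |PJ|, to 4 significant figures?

45.30

The virtual corner opposite P is at (41.30, 28.50). Since A1 is tangent to NJ there, HJ ⟂ NJ and since A1 is tangent to RT there, HR ⟂ RT, with radius 9.9, so the center H sits 9.9 in from both sides at H = (31.40, 18.60). That places the tangent points at J = (41.30, 18.60) on NJ and R = (31.40, 28.50) on RT. Then |PJ| = |J − P| = 45.30.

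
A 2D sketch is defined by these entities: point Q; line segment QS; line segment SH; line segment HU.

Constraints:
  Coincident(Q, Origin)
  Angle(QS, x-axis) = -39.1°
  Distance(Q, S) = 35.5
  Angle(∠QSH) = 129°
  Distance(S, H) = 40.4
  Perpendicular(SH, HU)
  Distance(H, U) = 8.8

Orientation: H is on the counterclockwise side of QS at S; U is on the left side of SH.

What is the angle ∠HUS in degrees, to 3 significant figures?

77.7°

∠QSH = 129.0°, so SH runs at -39.1° + (180° − 129.0°) = 11.9° from the x-axis; with |SH| = 40.4, H = S + 40.4·(cos 11.9°, sin 11.9°) = (67.1, -14.1). SH is perpendicular to HU; with |HU| = 8.8 on the left of SH, U = H + 8.8·(-0.206, 0.979) = (65.3, -5.45). Then cos ∠HUS = UH·US / (|UH||US|), giving 77.7°.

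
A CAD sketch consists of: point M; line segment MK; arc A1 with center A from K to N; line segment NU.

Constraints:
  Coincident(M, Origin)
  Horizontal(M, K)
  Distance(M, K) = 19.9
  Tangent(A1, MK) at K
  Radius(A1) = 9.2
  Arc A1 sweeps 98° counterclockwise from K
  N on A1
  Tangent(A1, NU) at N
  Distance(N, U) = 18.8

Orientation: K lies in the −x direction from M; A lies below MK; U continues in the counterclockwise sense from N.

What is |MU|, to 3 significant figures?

39.3

M is at the origin; MK is horizontal with |MK| = 19.9 and K on the −x side, so K = (-19.9, 0.00). Since A1 is tangent to MK there, AK ⟂ MK, so A = K + (0, -9.2) = (-19.9, -9.20). On A1, K sits at bearing 90° from A; a 98° counterclockwise sweep puts N at bearing 188°, so N = A + 9.2·(cos 188°, sin 188°) = (-29.0, -10.5). The tangent condition forces AN to be normal to NU, so NU runs along (−sin 188°, cos 188°); with |NU| = 18.8, U = (-26.4, -29.1). Then |MU| = |U − M| = 39.3.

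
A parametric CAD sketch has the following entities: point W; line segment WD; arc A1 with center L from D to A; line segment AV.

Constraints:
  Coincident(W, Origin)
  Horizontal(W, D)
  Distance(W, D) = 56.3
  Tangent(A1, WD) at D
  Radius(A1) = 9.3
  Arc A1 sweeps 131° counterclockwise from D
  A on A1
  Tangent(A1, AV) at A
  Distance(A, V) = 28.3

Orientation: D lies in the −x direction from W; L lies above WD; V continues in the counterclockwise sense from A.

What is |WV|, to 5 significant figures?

77.166

W is at the origin; W and D share the same y with |WD| = 56.3 and D on the −x side, so D = (-56.300, 0.0000). Tangency of A1 to WD means the radius LD is perpendicular to WD, so L = D + (0, 9.3) = (-56.300, 9.3000). On A1, D sits at bearing -90° from L; a 131° counterclockwise sweep puts A at bearing 41°, so A = L + 9.3·(cos 41°, sin 41°) = (-49.281, 15.401). Since A1 is tangent to AV there, LA ⟂ AV, so AV runs along (−sin 41°, cos 41°); with |AV| = 28.3, V = (-67.848, 36.760). Then |WV| = |V − W| = 77.166.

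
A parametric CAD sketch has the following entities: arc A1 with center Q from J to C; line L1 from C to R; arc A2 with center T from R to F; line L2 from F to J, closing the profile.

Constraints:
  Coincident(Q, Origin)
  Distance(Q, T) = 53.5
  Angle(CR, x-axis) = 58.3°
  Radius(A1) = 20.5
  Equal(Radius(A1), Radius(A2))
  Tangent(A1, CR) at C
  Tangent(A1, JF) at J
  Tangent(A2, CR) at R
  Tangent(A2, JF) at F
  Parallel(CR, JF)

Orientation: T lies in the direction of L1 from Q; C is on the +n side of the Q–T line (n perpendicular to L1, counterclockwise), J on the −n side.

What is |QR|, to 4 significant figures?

57.29

The slot axis is L1's direction at 58.3°, so u = (cos 58.3°, sin 58.3°) = (0.5255, 0.8508) and n = (−sin 58.3°, cos 58.3°) = (-0.8508, 0.5255). Q is at the origin and T lies 53.5 along u from Q, so T = 53.5·u = (28.11, 45.52). Tangency of A1 to both parallel lines with radius 20.5 puts C and J at Q ± 20.5·n: C = (-17.44, 10.77), J = (17.44, -10.77). Equal radii place R and F the same way about T: R = T + 20.5·n = (10.67, 56.29), F = T − 20.5·n = (45.55, 34.75). Then |QR| = |R − Q| = 57.29.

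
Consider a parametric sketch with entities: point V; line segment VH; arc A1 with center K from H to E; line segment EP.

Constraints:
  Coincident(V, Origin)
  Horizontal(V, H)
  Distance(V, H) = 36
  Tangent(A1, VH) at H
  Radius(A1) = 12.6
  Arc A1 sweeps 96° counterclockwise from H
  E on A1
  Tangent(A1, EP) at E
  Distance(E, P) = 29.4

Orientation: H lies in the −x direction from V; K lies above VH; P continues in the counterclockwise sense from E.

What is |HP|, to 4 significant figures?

44.18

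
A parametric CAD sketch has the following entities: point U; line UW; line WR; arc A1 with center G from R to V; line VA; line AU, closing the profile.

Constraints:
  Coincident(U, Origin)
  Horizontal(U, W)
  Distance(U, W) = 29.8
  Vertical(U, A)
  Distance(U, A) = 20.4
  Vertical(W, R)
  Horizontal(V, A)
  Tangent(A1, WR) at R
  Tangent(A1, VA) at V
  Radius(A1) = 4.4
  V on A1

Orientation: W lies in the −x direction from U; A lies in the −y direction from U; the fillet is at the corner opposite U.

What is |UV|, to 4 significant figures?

32.58

U is at the origin; U and W share the same y with |UW| = 29.8 and W on the −x side, so W = (-29.80, 0.000). U and A share the same x with |UA| = 20.4 and A on the −y side, so A = (0.000, -20.40). The virtual corner opposite U is at (-29.80, -20.40). A1 meets WR tangentially, so GR is at right angles to WR and since A1 is tangent to VA there, GV ⟂ VA, with radius 4.4, so the center G sits 4.4 in from both sides at G = (-25.40, -16.00). That places the tangent points at R = (-29.80, -16.00) on WR and V = (-25.40, -20.40) on VA. Then |UV| = |V − U| = 32.58.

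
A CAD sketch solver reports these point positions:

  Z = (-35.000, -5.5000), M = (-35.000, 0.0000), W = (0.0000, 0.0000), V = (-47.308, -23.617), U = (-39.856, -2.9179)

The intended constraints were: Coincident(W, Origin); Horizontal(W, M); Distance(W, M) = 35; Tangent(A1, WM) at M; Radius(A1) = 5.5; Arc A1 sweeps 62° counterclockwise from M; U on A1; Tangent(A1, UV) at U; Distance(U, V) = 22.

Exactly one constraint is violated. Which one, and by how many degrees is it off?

Tangent(A1, UV) at U — off by 8.20°.

W = (0.00, 0.00) ✓; W.y = 0.00, M.y = 0.00 ✓; |WM| = 35.00 ✓; ∠(ZM, MW) = 90.00° ✓; |ZM| = 5.500 ✓; bearing(Z→U) − bearing(Z→M) = 62.00° ✓; |ZU| = 5.500 ✓; ∠(ZU, UV) = 81.80° ✗; |UV| = 22.00 ✓.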